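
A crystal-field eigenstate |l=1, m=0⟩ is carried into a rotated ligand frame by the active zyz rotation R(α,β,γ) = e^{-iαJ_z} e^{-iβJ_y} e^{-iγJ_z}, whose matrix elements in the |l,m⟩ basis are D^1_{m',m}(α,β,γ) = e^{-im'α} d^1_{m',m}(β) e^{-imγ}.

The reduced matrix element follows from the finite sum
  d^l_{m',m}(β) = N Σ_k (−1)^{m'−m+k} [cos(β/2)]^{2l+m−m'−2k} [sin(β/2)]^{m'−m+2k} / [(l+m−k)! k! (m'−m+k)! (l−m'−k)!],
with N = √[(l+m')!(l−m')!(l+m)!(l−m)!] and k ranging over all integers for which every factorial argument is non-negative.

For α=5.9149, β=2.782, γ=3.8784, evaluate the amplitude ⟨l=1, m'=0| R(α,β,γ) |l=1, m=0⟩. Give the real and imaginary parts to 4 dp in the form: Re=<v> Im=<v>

First d^1_{0,0}(β=2.7820), then the phase factors e^{-i(0)α} and e^{-i(0)γ}:
c=cos(2.782000/2)=0.178829, s=sin(2.782000/2)=0.983880; N=√[1·1·1·1]=1.000000
k: max(0,(0)−(0))=0 … min(1+(0),1−(0))=1
  k=0: (−1)^0·1.0000/(1)·0.1788^2·0.9839^0 = +0.031980
  k=1: (−1)^1·1.0000/(1)·0.1788^0·0.9839^2 = -0.968020
d^1_{0,0}(2.7820) = +0.031980 -0.968020 = -0.936040
D = (+1.000000+0.000000i)·(-0.936040)·(+1.000000+0.000000i) = -0.936040+0.000000i

Re=-0.9360 Im=0.0000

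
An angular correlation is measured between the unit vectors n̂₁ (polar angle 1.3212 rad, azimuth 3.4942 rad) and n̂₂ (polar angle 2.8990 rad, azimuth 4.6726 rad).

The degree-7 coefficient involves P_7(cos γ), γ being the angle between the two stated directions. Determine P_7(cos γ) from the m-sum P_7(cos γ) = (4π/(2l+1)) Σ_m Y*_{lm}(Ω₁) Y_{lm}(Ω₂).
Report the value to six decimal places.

Expand P_7 via completeness: Σ_{m} conj(Y_{7,m}) at Ω₁ times Y_{7,m} at Ω₂ —
  m=-7: (+0.313598-0.250159i) × (+0.000006-0.000022i) = -0.000004-0.000009i  (running Σ = -0.000004-0.000009i)
  m=-6: (-0.198305+0.327216i) × (+0.000339+0.000083i) = -0.000094+0.000095i  (running Σ = -0.000098+0.000086i)
  m=-5: (-0.012386+0.063636i) × (-0.000653+0.003237i) = -0.000198-0.000082i  (running Σ = -0.000296+0.000004i)
  m=-4: (-0.056320-0.348179i) × (-0.021665-0.003477i) = +0.000009+0.007739i  (running Σ = -0.000286+0.007743i)
  m=-3: (+0.024437+0.043384i) × (+0.012379-0.103210i) = +0.004780-0.001985i  (running Σ = +0.004494+0.005758i)
  m=-2: (+0.243744+0.207486i) × (+0.334781+0.026698i) = +0.076062+0.075970i  (running Σ = +0.080555+0.081728i)
  m=-1: (-0.086648-0.031885i) × (-0.025407+0.638198i) = +0.022550-0.054488i  (running Σ = +0.103106+0.027240i)
  m=0: (-0.308038-0.000000i) × (-0.360001+0.000000i) = +0.110894+0.000000i  (running Σ = +0.214000+0.027240i)
  m=1: (+0.086648-0.031885i) × (+0.025407+0.638198i) = +0.022550+0.054488i  (running Σ = +0.236550+0.081728i)
  m=2: (+0.243744-0.207486i) × (+0.334781-0.026698i) = +0.076062-0.075970i  (running Σ = +0.312612+0.005758i)
  m=3: (-0.024437+0.043384i) × (-0.012379-0.103210i) = +0.004780+0.001985i  (running Σ = +0.317392+0.007743i)
  m=4: (-0.056320+0.348179i) × (-0.021665+0.003477i) = +0.000009-0.007739i  (running Σ = +0.317402+0.000004i)
  m=5: (+0.012386+0.063636i) × (+0.000653+0.003237i) = -0.000198+0.000082i  (running Σ = +0.317204+0.000086i)
  m=6: (-0.198305-0.327216i) × (+0.000339-0.000083i) = -0.000094-0.000095i  (running Σ = +0.317109-0.000009i)
  m=7: (-0.313598-0.250159i) × (-0.000006-0.000022i) = -0.000004+0.000009i  (running Σ = +0.317106+0.000000i)
Total Σ_m = +0.317106+0.000000i. Multiply by 0.837758: +0.265658+0.000000i. P_7(cos γ) = 0.265658

0.265658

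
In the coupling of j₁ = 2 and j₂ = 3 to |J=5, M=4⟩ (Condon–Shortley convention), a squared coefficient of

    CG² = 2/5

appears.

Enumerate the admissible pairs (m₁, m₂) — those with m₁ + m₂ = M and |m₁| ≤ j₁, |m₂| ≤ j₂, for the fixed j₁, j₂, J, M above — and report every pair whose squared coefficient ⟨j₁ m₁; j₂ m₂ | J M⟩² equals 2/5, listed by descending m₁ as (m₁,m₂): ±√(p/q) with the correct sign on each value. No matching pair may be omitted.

Admissible pairs with m₁+m₂ = M = 4: (1,3), (2,2)
  (m₁,m₂)=(2,2): CG² = 3/5, CG = +√(3/5)
  (m₁,m₂)=(1,3): CG² = 2/5, CG = +√(2/5)   ← matches the target
Pairs with CG² = 2/5: (1,3): +√(2/5)

(1,3): +√(2/5)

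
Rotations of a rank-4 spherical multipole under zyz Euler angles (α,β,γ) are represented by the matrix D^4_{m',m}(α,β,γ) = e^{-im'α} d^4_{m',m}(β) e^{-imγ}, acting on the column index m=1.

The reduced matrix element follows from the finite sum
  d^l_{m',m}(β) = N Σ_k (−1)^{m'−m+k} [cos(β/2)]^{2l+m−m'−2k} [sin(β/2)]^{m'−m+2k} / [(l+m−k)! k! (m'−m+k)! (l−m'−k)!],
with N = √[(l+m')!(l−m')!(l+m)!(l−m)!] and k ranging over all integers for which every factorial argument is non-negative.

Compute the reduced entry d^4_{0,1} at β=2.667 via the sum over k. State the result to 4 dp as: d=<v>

d^4_{0,1}(β=2.6670) via the finite sum:
Half-angle: c=0.235076, s=0.971977. N=√(24·24·120·6)=643.987578
k: max(0,(1)−(0))=1 … min(4+(1),4−(0))=4
  k=1: (−1)^0·643.9876/(144)·0.2351^7·0.9720^1 = +0.000172
  k=2: (−1)^1·643.9876/(24)·0.2351^5·0.9720^3 = -0.017688
  k=3: (−1)^2·643.9876/(24)·0.2351^3·0.9720^5 = +0.302391
  k=4: (−1)^3·643.9876/(144)·0.2351^1·0.9720^7 = -0.861618
d^4_{0,1}(2.6670) = +0.000172 -0.017688 +0.302391 -0.861618 = -0.576742

d=-0.5767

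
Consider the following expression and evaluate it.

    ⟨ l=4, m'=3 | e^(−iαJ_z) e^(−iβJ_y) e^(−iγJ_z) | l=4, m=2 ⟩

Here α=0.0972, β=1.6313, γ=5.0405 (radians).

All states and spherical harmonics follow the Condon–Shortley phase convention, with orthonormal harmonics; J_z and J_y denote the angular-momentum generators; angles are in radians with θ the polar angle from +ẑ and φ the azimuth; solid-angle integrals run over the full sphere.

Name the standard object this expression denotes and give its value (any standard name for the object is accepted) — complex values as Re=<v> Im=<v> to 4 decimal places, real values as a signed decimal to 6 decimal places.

This is a Wigner D-matrix element — the rotation-matrix element ⟨l m'| R(α,β,γ) |l m⟩ in the angular-momentum basis.
First d^4_{3,2}(β=1.6313), then the phase factors e^{-i(3)α} and e^{-i(2)γ}:
With c≡cos(β/2)=0.685395 and s≡sin(β/2)=0.728171, N=[5040·1·720·2]^{1/2}=2693.993318
k: max(0,(2)−(3))=0 … min(4+(2),4−(3))=1
  k=0: (−1)^1·2693.9933/(720)·0.6854^7·0.7282^1 = -0.193591
  k=1: (−1)^2·2693.9933/(240)·0.6854^5·0.7282^3 = +0.655528
d^4_{3,2}(1.6313) = -0.193591 +0.655528 = +0.461937
D = (+0.957785-0.287485i)·(+0.461937)·(-0.792303+0.610128i) = -0.269519+0.375161i

Wigner D-matrix element, Re=-0.2695 Im=0.3752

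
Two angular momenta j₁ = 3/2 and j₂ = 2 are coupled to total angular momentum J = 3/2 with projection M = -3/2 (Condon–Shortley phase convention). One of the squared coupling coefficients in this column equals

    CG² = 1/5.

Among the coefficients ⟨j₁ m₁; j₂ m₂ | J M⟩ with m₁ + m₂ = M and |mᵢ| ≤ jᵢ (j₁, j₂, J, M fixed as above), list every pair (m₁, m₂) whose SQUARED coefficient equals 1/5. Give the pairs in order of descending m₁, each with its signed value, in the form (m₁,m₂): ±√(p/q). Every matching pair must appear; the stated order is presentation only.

(-3/2,0): +√(1/5)

Admissible pairs with m₁+m₂ = M = -3/2: (-3/2,0), (-1/2,-1), (1/2,-2)
  (m₁,m₂)=(1/2,-2): CG² = 2/5, CG = +√(2/5)
  (m₁,m₂)=(-1/2,-1): CG² = 2/5, CG = −√(2/5)
  (m₁,m₂)=(-3/2,0): CG² = 1/5, CG = +√(1/5)   ← matches the target
Pairs with CG² = 1/5: (-3/2,0): +√(1/5)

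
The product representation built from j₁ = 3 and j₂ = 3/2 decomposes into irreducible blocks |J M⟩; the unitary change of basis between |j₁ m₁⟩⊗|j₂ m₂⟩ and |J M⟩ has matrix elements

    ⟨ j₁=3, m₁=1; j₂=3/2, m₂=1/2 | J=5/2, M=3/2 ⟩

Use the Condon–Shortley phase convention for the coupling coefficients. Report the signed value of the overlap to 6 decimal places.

j₁+j₂−J=2  J+j₁−j₂=4  J−j₁+j₂=1  j₁+j₂+J+1=8
(j₁±m₁, j₂±m₂, J±M) = (4,2,2,1,4,1)
P² = 576/35
sum k=1..2:
  [1] −1/6 = -1/6
  [2] +1/48 = 1/48
S = -7/48
C² = P²·S² = 7/20 ; C = -0.591608

−√(7/20) = -0.591608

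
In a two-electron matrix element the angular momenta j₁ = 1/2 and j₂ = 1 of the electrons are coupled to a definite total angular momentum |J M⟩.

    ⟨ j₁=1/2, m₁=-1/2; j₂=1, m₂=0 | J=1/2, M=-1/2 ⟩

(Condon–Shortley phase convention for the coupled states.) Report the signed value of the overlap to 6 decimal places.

-0.577350

j₁+j₂−J=1  J+j₁−j₂=0  J−j₁+j₂=1  j₁+j₂+J+1=3
(j₁±m₁, j₂±m₂, J±M) = (0,1,1,1,0,1)
P² = 1/3
sum k=1..1:
  [1] −1/1 = -1
S = -1
C² = P²·S² = 1/3 ; C = -0.577350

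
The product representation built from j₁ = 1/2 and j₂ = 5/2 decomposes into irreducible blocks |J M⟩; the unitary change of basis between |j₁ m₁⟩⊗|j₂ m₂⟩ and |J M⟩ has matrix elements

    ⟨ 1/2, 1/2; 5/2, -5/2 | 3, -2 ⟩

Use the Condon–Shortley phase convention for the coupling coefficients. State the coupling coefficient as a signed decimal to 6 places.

j₁+j₂−J=0  J+j₁−j₂=1  J−j₁+j₂=5  j₁+j₂+J+1=7
(j₁±m₁, j₂±m₂, J±M) = (1,0,0,5,1,5)
P² = 2400
sum k=0..0:
  [0] +1/120 = 1/120
S = 1/120
C² = P²·S² = 1/6 ; C = +0.408248

+√(1/6) = +0.408248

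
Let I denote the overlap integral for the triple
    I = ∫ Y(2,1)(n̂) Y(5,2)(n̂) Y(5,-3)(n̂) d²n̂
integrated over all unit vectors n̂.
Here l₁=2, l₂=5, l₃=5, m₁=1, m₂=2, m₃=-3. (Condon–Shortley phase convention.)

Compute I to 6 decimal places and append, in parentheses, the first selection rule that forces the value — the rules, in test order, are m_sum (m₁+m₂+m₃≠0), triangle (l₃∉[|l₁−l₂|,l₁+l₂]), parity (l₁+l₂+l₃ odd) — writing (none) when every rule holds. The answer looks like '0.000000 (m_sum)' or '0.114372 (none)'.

Rules hold: Σm=0, L=12 even, 3≤5≤7.
N = 5·11·11 = 605
Δ = 2!·2!·8!/13! = 1/38610
Racah Σ t=0..2: t=0:+1/2880 t=1:−1/576 t=2:+1/2880 = -1/960
⇒ 3j(2 5 5; 0 0 0)² = 10/429, sgn +1
Racah Σ t=0..1: t=0:+1/10080 t=1:−1/2880 = -1/4032
⇒ 3j(2 5 5; 1 2 -3)² = 10/429, sgn -1
4πI² = N·(3j₀)²·(3jₘ)² = 500/1521
I = -1·√(0.328731/4π) = -0.16173926
No selection rule forces the value: the integral is nonzero (none).

-0.161739 (none)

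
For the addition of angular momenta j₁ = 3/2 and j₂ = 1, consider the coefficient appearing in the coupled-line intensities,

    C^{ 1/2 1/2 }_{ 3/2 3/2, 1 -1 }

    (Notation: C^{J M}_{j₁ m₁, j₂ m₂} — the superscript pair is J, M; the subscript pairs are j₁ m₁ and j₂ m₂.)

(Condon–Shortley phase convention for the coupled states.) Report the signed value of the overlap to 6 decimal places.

+√(1/2) = +0.707107

j₁+j₂−J=2  J+j₁−j₂=1  J−j₁+j₂=0  j₁+j₂+J+1=4
(j₁±m₁, j₂±m₂, J±M) = (3,0,0,2,1,0)
P² = 2
sum k=0..0:
  [0] +1/2 = 1/2
S = 1/2
C² = P²·S² = 1/2 ; C = +0.707107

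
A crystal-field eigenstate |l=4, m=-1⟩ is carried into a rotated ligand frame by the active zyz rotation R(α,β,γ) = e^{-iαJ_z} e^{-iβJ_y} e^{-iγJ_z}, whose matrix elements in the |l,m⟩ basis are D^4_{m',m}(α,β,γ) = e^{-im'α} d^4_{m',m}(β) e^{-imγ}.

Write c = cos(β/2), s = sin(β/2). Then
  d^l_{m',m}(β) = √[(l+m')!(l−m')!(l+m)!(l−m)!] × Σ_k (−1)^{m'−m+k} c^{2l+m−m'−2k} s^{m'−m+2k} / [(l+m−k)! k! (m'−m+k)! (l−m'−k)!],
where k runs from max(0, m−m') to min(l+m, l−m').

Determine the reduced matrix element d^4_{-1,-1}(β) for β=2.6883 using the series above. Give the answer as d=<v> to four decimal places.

d^4_{-1,-1}(β=2.6883) via the finite sum:
With c≡cos(β/2)=0.224711 and s≡sin(β/2)=0.974425, N=[6·120·6·120]^{1/2}=720.000000
k∈{0,1,2,3} keeps every argument non-negative
  k=0: (−1)^0·720.0000/(720)·0.2247^8·0.9744^0 = +0.000007
  k=1: (−1)^1·720.0000/(48)·0.2247^6·0.9744^2 = -0.001834
  k=2: (−1)^2·720.0000/(24)·0.2247^4·0.9744^4 = +0.068962
  k=3: (−1)^3·720.0000/(72)·0.2247^2·0.9744^6 = -0.432255
d^4_{-1,-1}(2.6883) = +0.000007 -0.001834 +0.068962 -0.432255 = -0.365120

d=-0.3651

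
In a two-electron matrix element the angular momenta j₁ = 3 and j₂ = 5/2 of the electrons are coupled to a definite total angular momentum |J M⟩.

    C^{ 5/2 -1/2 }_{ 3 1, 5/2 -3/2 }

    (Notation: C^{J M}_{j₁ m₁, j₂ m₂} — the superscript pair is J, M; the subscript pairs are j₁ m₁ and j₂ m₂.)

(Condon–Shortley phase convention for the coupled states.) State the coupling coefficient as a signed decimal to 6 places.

−√(1/35) = -0.169031

√[6·3!3!2!/9! · 4!2!1!4!2!3!] = √(576/35)
  +(−1)^0/∏(0,3,2,1,1,1)! = 1/12  (running 1/12)
  +(−1)^1/∏(1,2,1,0,2,2)! = -1/8  (running -1/24)
⟨..|..⟩ = √(576/35)·(-1/24) = -0.169031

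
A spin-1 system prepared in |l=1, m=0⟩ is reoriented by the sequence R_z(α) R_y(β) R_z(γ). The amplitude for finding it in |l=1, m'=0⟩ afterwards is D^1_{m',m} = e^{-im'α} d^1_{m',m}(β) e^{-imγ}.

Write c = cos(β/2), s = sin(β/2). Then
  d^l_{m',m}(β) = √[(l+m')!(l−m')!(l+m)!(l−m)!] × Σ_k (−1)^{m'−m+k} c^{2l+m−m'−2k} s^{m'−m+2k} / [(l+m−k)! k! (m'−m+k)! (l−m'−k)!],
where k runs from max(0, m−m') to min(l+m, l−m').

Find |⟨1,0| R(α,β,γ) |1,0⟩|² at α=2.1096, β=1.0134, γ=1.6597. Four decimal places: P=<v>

P=0.2798

D^1_{0,0}(2.1096,1.0134,1.6597) = e^{-i·0·2.1096}·d^1_{0,0}(1.0134)·e^{-i·0·1.6597}. Compute d first:
Half-angle: c=0.874351, s=0.485295. N=√(1·1·1·1)=1.000000
The bounds max(0,m−m')=0 and min(l+m,l−m')=1 give 2 terms
  k=0: (−1)^0·1.0000/(1)·0.8744^2·0.4853^0 = +0.764489
  k=1: (−1)^1·1.0000/(1)·0.8744^0·0.4853^2 = -0.235511
d^1_{0,0}(1.0134) = +0.764489 -0.235511 = +0.528978
|D^1_{0,0}|² = |d^1_{0,0}(β)|² = (+0.528978)² = 0.279818 (the z-rotation phases have unit modulus)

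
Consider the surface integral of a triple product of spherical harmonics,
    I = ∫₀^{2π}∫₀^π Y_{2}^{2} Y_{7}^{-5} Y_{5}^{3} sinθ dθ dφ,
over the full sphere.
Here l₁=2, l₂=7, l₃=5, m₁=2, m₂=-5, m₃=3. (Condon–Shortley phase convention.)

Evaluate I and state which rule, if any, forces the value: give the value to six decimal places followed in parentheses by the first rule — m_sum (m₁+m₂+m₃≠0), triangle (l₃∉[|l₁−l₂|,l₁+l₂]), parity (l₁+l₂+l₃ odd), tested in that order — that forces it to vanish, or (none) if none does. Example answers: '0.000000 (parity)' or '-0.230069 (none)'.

-0.252127 (none)

Rules hold: Σm=0, L=14 even, 5≤5≤9.
N = 5·15·11 = 825
Δ = 4!·0!·10!/15! = 1/15015
Racah Σ t=2..2: t=2:+1/57600 = 1/57600
⇒ 3j(2 7 5; 0 0 0)² = 21/715, sgn -1
Racah Σ t=0..0: t=0:+1/1935360 = 1/1935360
⇒ 3j(2 7 5; 2 -5 3)² = 3/91, sgn +1
4πI² = N·(3j₀)²·(3jₘ)² = 135/169
I = -1·√(0.798817/4π) = -0.25212656
No selection rule forces the value: the integral is nonzero (none).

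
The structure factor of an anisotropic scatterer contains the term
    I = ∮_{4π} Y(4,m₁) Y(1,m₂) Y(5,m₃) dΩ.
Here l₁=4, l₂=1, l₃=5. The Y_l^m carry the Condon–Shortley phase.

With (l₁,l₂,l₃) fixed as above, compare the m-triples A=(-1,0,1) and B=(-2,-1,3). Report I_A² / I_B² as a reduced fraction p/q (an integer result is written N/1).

6/7

l's match ⇒ only the (l;m) 3-j factors differ between A and B.
A: triangle coeff Δ(4,1,5) = 1/495; Σ_t [0,0]: t=0:+1/720 = 1/720; (3j)²=8/165 [(4 1 5; -1 0 1)], sign=+1
B: triangle coeff Δ(4,1,5) = 1/495; Σ_t [0,0]: t=0:+1/2880 = 1/2880; (3j)²=28/495 [(4 1 5; -2 -1 3)], sign=+1
I_A²/I_B² = (8/165)/(28/495) = 6/7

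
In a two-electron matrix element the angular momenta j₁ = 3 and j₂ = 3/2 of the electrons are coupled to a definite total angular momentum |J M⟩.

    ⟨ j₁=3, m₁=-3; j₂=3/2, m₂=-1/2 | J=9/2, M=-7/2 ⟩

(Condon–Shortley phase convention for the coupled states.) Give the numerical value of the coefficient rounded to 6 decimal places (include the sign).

+√(1/3) ≈ +0.577350

triangle: 0!*6!*3!/10! = 4320/3628800
(j±m)!: 0!*6!*1!*2!*1!*8! = 58060800
prefactor² = (2J+1)*Δ*N² = 691200
  k=0: +1/(0!*0!*6!*1!*0!*2!) = 1/1440
Σ = 1/1440  ⇒  CG² = 691200*(1/1440)² = 1/3
CG = +√(1/3) = +0.577350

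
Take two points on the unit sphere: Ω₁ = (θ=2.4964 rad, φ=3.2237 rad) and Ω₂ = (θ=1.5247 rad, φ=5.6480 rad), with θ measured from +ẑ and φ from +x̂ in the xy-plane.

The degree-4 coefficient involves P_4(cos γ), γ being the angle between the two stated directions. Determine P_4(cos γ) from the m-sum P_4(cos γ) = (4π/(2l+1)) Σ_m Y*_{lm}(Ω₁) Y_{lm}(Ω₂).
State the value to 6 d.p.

Addition theorem: P_4(cos γ) = (4π/9) Σ_m Y*_{lm}(Ω₁) Y_{lm}(Ω₂), m = −4…4:
  m=-4: (0.054778, 0.018667) × (-0.363477, 0.249122) = (-0.024561, 0.006861)  (running Σ = (-0.024561, 0.006861))
  m=-3: (0.210914, 0.053030) × (-0.018889, 0.054302) = (-0.006864, 0.010451)  (running Σ = (-0.031424, 0.017313))
  m=-2: (0.413961, 0.068596) × (-0.097316, -0.314122) = (-0.018737, -0.136710)  (running Σ = (-0.050162, -0.119397))
  m=-1: (0.332701, 0.027379) × (-0.052328, -0.038570) = (-0.016353, -0.014265)  (running Σ = (-0.066515, -0.133662))
  m=0: (-0.199718, -0.000000) × (0.310635, 0.000000) = (-0.062039, -0.000000)  (running Σ = (-0.128555, -0.133662))
  m=1: (-0.332701, 0.027379) × (0.052328, -0.038570) = (-0.016353, 0.014265)  (running Σ = (-0.144908, -0.119397))
  m=2: (0.413961, -0.068596) × (-0.097316, 0.314122) = (-0.018737, 0.136710)  (running Σ = (-0.163646, 0.017313))
  m=3: (-0.210914, 0.053030) × (0.018889, 0.054302) = (-0.006864, -0.010451)  (running Σ = (-0.170509, 0.006861))
  m=4: (0.054778, -0.018667) × (-0.363477, -0.249122) = (-0.024561, -0.006861)  (running Σ = (-0.195070, -0.000000))
Total Σ_m = (-0.195070, -0.000000). Multiply by 1.396263: (-0.272369, -0.000000). P_4(cos γ) = -0.272369

-0.272369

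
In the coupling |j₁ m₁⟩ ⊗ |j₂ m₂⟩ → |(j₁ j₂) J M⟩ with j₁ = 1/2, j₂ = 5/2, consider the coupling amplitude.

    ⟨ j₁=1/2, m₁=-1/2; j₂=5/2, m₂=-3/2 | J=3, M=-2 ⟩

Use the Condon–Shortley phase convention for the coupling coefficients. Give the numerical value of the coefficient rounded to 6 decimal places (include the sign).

triangle: 0!*1!*5!/7! = 120/5040
(j±m)!: 0!*1!*1!*4!*1!*5! = 2880
prefactor² = (2J+1)*Δ*N² = 480
  k=0: +1/(0!*0!*1!*1!*0!*4!) = 1/24
Σ = 1/24  ⇒  CG² = 480*(1/24)² = 5/6
CG = +√(5/6) = +0.912871

+√(5/6) ≈ +0.912871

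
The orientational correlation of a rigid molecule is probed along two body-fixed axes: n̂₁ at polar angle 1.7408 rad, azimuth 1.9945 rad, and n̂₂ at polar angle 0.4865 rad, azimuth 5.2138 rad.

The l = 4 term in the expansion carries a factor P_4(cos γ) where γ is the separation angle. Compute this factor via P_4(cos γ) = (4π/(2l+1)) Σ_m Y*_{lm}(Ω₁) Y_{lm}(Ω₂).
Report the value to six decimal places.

Expand P_4 via completeness: Σ_{m} conj(Y_{4,m}) at Ω₁ times Y_{4,m} at Ω₂ —
  term(m=-4) = (0.008406, -0.002700)   from Y*(Ω₁)=(-0.051653, 0.414354), Y(Ω₂)=(-0.008908, -0.019177)
  term(m=-3) = (0.022305, -0.005296)   from Y*(Ω₁)=(-0.193702, 0.059852), Y(Ω₂)=(-0.112826, -0.007521)
  term(m=-2) = (-0.083905, 0.013146)   from Y*(Ω₁)=(0.171995, 0.194767), Y(Ω₂)=(-0.175822, 0.275533)
  term(m=-1) = (-0.106331, 0.008279)   from Y*(Ω₁)=(-0.090801, 0.201322), Y(Ω₂)=(0.232120, 0.423471)
  term(m=+0) = (0.022554, 0.000000)   from Y*(Ω₁)=(0.229550, -0.000000), Y(Ω₂)=(0.098252, 0.000000)
  term(m=+1) = (-0.106331, -0.008279)   from Y*(Ω₁)=(0.090801, 0.201322), Y(Ω₂)=(-0.232120, 0.423471)
  term(m=+2) = (-0.083905, -0.013146)   from Y*(Ω₁)=(0.171995, -0.194767), Y(Ω₂)=(-0.175822, -0.275533)
  term(m=+3) = (0.022305, 0.005296)   from Y*(Ω₁)=(0.193702, 0.059852), Y(Ω₂)=(0.112826, -0.007521)
  term(m=+4) = (0.008406, 0.002700)   from Y*(Ω₁)=(-0.051653, -0.414354), Y(Ω₂)=(-0.008908, 0.019177)
Σ over m = (-0.296496, 0.000000); ×(4π/9) → (-0.413986, 0.000000). Real part: -0.413986

-0.413986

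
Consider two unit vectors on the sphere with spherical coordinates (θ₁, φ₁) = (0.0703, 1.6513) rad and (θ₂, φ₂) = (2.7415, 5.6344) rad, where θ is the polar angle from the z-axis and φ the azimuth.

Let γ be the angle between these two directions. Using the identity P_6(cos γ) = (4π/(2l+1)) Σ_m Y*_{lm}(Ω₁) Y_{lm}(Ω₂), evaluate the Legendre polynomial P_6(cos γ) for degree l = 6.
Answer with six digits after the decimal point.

0.044057

Addition theorem: P_6(cos γ) = (4π/13) Σ_m Y*_{lm}(Ω₁) Y_{lm}(Ω₂), m = −6…6:
  m=-6: (-0.00000 - 0.00000j) × (-0.00123 - 0.00115j) = 0.00000 + 0.00000j  (running Σ = 0.00000 + 0.00000j)
  m=-5: (-0.00000 + 0.00000j) × (0.01375 + 0.00141j) = -0.00000 + 0.00000j  (running Σ = -0.00000 + 0.00000j)
  m=-4: (0.00008 + 0.00003j) × (-0.05845 + 0.03555j) = -0.00001 + 0.00000j  (running Σ = -0.00001 + 0.00000j)
  m=-3: (0.00043 - 0.00174j) × (0.08233 - 0.20881j) = -0.00033 - 0.00023j  (running Σ = -0.00033 - 0.00023j)
  m=-2: (-0.02500 - 0.00406j) × (0.12636 + 0.45092j) = -0.00133 - 0.01179j  (running Σ = -0.00166 - 0.01202j)
  m=-1: (-0.01816 + 0.22510j) × (-0.38837 - 0.29450j) = 0.07334 - 0.08207j  (running Σ = 0.07168 - 0.09409j)
  m=0: (0.96500 + 0.00000j) × (-0.10133 + 0.00000j) = -0.09779 + 0.00000j  (running Σ = -0.02610 - 0.09409j)
  m=1: (0.01816 + 0.22510j) × (0.38837 - 0.29450j) = 0.07334 + 0.08207j  (running Σ = 0.04724 - 0.01202j)
  m=2: (-0.02500 + 0.00406j) × (0.12636 - 0.45092j) = -0.00133 + 0.01179j  (running Σ = 0.04591 - 0.00023j)
  m=3: (-0.00043 - 0.00174j) × (-0.08233 - 0.20881j) = -0.00033 + 0.00023j  (running Σ = 0.04558 + 0.00000j)
  m=4: (0.00008 - 0.00003j) × (-0.05845 - 0.03555j) = -0.00001 - 0.00000j  (running Σ = 0.04558 + 0.00000j)
  m=5: (0.00000 + 0.00000j) × (-0.01375 + 0.00141j) = -0.00000 - 0.00000j  (running Σ = 0.04558 + 0.00000j)
  m=6: (-0.00000 + 0.00000j) × (-0.00123 + 0.00115j) = 0.00000 - 0.00000j  (running Σ = 0.04558 + 0.00000j)
Σ over m = 0.04558 + 0.00000j; ×(4π/13) → 0.04406 + 0.00000j. Real part: 0.044057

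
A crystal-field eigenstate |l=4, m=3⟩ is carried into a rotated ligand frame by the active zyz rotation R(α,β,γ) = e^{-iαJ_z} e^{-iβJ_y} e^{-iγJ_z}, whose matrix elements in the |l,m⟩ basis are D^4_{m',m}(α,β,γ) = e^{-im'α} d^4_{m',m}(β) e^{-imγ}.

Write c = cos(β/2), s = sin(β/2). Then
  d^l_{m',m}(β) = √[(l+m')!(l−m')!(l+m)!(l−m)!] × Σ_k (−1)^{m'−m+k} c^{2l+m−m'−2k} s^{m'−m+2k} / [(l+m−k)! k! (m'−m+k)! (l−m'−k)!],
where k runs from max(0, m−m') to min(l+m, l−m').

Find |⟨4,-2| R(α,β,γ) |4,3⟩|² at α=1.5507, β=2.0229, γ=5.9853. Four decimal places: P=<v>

First d^4_{-2,3}(β=2.0229), then the phase factors e^{-i(-2)α} and e^{-i(3)γ}:
Half-angle: c=0.530632, s=0.847602. N=√(2·720·5040·1)=2693.993318
k∈{5,6} keeps every argument non-negative
  k=5: (−1)^0·2693.9933/(240)·0.5306^3·0.8476^5 = +0.733713
  k=6: (−1)^1·2693.9933/(720)·0.5306^1·0.8476^7 = -0.624025
d^4_{-2,3}(2.0229) = +0.733713 -0.624025 = +0.109688
|D^4_{-2,3}|² = |d^4_{-2,3}(β)|² = (+0.109688)² = 0.012032 (the z-rotation phases have unit modulus)

P=0.0120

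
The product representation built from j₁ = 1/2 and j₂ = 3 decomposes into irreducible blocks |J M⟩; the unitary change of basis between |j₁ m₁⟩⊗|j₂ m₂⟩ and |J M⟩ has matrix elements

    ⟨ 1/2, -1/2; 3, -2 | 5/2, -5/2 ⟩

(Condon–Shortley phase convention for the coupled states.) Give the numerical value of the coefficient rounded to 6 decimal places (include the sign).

triangle: 1!·0!·5!/7! = 120/5040
(j±m)!: 0!·1!·1!·5!·0!·5! = 14400
prefactor² = (2J+1)·Δ·N² = 14400/7
  k=1: −1/(1!·0!·0!·0!·0!·5!) = -1/120
Σ = -1/120  ⇒  CG² = 14400/7·(-1/120)² = 1/7
CG = −√(1/7) = -0.377964

−√(1/7) ≈ -0.377964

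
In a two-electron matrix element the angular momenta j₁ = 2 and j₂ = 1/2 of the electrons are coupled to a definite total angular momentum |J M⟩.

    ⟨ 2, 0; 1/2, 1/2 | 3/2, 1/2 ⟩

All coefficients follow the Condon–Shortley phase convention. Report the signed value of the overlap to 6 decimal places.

triangle: 1!·3!·0!/5! = 6/120
(j±m)!: 2!·2!·1!·0!·2!·1! = 8
prefactor² = (2J+1)·Δ·N² = 8/5
  k=1: −1/(1!·0!·1!·0!·2!·0!) = -1/2
Σ = -1/2  ⇒  CG² = 8/5·(-1/2)² = 2/5
CG = −√(2/5) = -0.632456

−√(2/5) ≈ -0.632456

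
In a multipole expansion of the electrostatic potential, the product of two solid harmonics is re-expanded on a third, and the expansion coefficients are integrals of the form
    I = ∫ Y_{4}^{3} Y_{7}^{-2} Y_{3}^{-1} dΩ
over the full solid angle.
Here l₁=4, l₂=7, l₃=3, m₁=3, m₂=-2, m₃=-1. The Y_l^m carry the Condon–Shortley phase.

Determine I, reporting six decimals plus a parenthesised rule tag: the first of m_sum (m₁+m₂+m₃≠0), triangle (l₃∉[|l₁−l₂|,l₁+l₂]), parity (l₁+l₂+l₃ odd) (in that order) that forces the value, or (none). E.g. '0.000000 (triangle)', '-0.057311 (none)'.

Checks pass: Σm=0; 14 even; l₃=3∈[3,11].
(2·4+1)(2·7+1)(2·3+1) = 945
Δ: 8! 0! 6! / 15! → 1/45045
sum: t=4:+1/20736 = 1/20736
3j²(4 7 3; 0 0 0) = Δ·Π!·Σ² = 35/1287  (sign -1)
sum: t=1:−1/241920 = -1/241920
3j²(4 7 3; 3 -2 -1) = Δ·Π!·Σ² = 4/1001  (sign -1)
combine: 4πI² = 945·35/1287·4/1001 = 2100/20449
take √, sign +1: I = 0.09040005
No selection rule forces the value: the integral is nonzero (none).

0.090400 (none)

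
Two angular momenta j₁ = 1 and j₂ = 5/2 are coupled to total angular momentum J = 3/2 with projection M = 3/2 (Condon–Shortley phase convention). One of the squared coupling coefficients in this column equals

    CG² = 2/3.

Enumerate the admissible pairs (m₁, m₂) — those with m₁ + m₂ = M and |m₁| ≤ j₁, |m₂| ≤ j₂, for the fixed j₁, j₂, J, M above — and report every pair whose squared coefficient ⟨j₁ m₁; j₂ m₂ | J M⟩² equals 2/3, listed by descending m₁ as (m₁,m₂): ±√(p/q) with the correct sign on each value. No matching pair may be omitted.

Admissible pairs with m₁+m₂ = M = 3/2: (-1,5/2), (0,3/2), (1,1/2)
  (m₁,m₂)=(1,1/2): CG² = 1/15, CG = +√(1/15)
  (m₁,m₂)=(0,3/2): CG² = 4/15, CG = −√(4/15)
  (m₁,m₂)=(-1,5/2): CG² = 2/3, CG = +√(2/3)   ← matches the target
Pairs with CG² = 2/3: (-1,5/2): +√(2/3)

(-1,5/2): +√(2/3)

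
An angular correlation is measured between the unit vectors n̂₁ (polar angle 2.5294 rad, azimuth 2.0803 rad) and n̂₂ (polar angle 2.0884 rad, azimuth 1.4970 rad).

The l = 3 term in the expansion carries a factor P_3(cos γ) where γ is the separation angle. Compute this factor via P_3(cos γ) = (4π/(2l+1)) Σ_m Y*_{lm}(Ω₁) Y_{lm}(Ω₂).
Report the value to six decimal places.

0.154644

Summing Y*_{l m}(θ₁,φ₁)·Y_{l m}(θ₂,φ₂) over m ∈ [−3, 3]; prefactor 4π/(2·3+1) = 1.795196:
  term(m=-3) = (-0.003862, 0.021333)   from Y*(Ω₁)=(0.079108, -0.003347), Y(Ω₂)=(-0.060123, 0.267121)
  term(m=-2) = (0.041481, 0.096976)   from Y*(Ω₁)=(0.144790, 0.235213), Y(Ω₂)=(0.377723, 0.056157)
  term(m=-1) = (0.022918, 0.015124)   from Y*(Ω₁)=(-0.212764, 0.380815), Y(Ω₂)=(0.004641, -0.062775)
  term(m=+0) = (-0.034932, -0.000000)   from Y*(Ω₁)=(-0.106528, -0.000000), Y(Ω₂)=(0.327909, 0.000000)
  term(m=+1) = (0.022918, -0.015124)   from Y*(Ω₁)=(0.212764, 0.380815), Y(Ω₂)=(-0.004641, -0.062775)
  term(m=+2) = (0.041481, -0.096976)   from Y*(Ω₁)=(0.144790, -0.235213), Y(Ω₂)=(0.377723, -0.056157)
  term(m=+3) = (-0.003862, -0.021333)   from Y*(Ω₁)=(-0.079108, -0.003347), Y(Ω₂)=(0.060123, 0.267121)
Σ over m = (0.086144, 0.000000); ×(4π/7) → (0.154644, 0.000000). Real part: 0.154644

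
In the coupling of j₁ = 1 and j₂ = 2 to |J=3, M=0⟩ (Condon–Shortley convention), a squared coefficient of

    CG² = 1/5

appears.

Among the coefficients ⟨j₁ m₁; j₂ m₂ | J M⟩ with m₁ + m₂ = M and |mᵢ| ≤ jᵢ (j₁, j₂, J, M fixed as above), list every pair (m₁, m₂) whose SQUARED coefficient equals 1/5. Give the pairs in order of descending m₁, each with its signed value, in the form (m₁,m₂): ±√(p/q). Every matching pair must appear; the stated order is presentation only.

Admissible pairs with m₁+m₂ = M = 0: (-1,1), (0,0), (1,-1)
  (m₁,m₂)=(1,-1): CG² = 1/5, CG = +√(1/5)   ← matches the target
  (m₁,m₂)=(0,0): CG² = 3/5, CG = +√(3/5)
  (m₁,m₂)=(-1,1): CG² = 1/5, CG = +√(1/5)   ← matches the target
Pairs with CG² = 1/5: (1,-1): +√(1/5); (-1,1): +√(1/5)

(1,-1): +√(1/5); (-1,1): +√(1/5)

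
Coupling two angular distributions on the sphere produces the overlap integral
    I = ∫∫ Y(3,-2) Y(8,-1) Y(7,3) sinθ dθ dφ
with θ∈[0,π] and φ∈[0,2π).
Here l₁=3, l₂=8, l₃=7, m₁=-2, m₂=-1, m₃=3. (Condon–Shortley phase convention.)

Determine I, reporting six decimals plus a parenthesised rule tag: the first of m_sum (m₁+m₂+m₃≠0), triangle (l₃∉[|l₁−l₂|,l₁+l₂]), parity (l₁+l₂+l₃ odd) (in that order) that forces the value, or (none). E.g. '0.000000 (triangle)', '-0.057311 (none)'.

Checks pass: Σm=0; 18 even; l₃=7∈[5,11].
(2·3+1)(2·8+1)(2·7+1) = 1785
Δ: 4! 2! 12! / 19! → 1/5290740
sum: t=1:−1/7257600 t=2:+1/2073600 t=3:−1/7257600 = 1/4838400
3j²(3 8 7; 0 0 0) = Δ·Π!·Σ² = 252/20995  (sign -1)
sum: t=3:−1/11612160 t=4:+1/52254720 = -1/14929920
3j²(3 8 7; -2 -1 3) = Δ·Π!·Σ² = 1225/75582  (sign -1)
combine: 4πI² = 1785·252/20995·1225/75582 = 360150/1037153
take √, sign +1: I = 0.16623228
No selection rule forces the value: the integral is nonzero (none).

0.166232 (none)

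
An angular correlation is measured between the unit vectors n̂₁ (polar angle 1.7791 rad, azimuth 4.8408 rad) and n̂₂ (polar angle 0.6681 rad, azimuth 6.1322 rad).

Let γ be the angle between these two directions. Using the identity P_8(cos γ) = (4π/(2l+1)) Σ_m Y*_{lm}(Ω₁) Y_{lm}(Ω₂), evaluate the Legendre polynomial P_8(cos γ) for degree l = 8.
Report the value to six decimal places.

Addition theorem: P_8(cos γ) = (4π/17) Σ_m Y*_{lm}(Ω₁) Y_{lm}(Ω₂), m = −8…8:
  m=-8: Y*=0.22379 + 0.37039j  Y=0.00397 + 0.01045j  product -0.00298 + 0.00381j
  m=-7: Y*=0.28635 - 0.22776j  Y=0.02786 + 0.04935j  product 0.01922 + 0.00779j
  m=-6: Y*=0.08494 + 0.08244j  Y=0.10821 + 0.13803j  product -0.00219 + 0.02064j
  m=-5: Y*=0.21292 - 0.28475j  Y=0.26484 + 0.24917j  product 0.12734 - 0.02236j
  m=-4: Y*=0.00188 + 0.00106j  Y=0.39620 + 0.27335j  product 0.00045 + 0.00093j
  m=-3: Y*=0.12456 - 0.30718j  Y=0.26204 + 0.12754j  product 0.07182 - 0.06461j
  m=-2: Y*=-0.04806 - 0.01262j  Y=-0.17778 - 0.05538j  product 0.00785 + 0.00491j
  m=-1: Y*=0.04057 - 0.31423j  Y=-0.39129 - 0.05953j  product -0.03458 + 0.12054j
  m=+0: Y*=-0.06478 + 0.00000j  Y=0.06539 + 0.00000j  product -0.00424 + 0.00000j
  m=+1: Y*=-0.04057 - 0.31423j  Y=0.39129 - 0.05953j  product -0.03458 - 0.12054j
  m=+2: Y*=-0.04806 + 0.01262j  Y=-0.17778 + 0.05538j  product 0.00785 - 0.00491j
  m=+3: Y*=-0.12456 - 0.30718j  Y=-0.26204 + 0.12754j  product 0.07182 + 0.06461j
  m=+4: Y*=0.00188 - 0.00106j  Y=0.39620 - 0.27335j  product 0.00045 - 0.00093j
  m=+5: Y*=-0.21292 - 0.28475j  Y=-0.26484 + 0.24917j  product 0.12734 + 0.02236j
  m=+6: Y*=0.08494 - 0.08244j  Y=0.10821 - 0.13803j  product -0.00219 - 0.02064j
  m=+7: Y*=-0.28635 - 0.22776j  Y=-0.02786 + 0.04935j  product 0.01922 - 0.00779j
  m=+8: Y*=0.22379 - 0.37039j  Y=0.00397 - 0.01045j  product -0.00298 - 0.00381j
Accumulated sum 0.36960 + 0.00000j; after 4π/(2l+1) scaling, 0.27321 + 0.00000j ⇒ P_8 = 0.273210

0.273210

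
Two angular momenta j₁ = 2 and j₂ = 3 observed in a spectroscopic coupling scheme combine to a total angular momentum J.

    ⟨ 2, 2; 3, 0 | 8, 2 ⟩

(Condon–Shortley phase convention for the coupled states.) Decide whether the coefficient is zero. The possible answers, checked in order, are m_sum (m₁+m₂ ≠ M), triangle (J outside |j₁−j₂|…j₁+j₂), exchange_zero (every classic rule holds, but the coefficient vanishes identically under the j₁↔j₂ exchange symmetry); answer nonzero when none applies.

m-sum: m₁+m₂ = 2+0 = 2, M = 2  ✓
triangle: need |j₁−j₂| ≤ J ≤ j₁+j₂, i.e. J ∈ [1, 5]; J = 8 is outside ✗ ⇒ coefficient is 0

triangle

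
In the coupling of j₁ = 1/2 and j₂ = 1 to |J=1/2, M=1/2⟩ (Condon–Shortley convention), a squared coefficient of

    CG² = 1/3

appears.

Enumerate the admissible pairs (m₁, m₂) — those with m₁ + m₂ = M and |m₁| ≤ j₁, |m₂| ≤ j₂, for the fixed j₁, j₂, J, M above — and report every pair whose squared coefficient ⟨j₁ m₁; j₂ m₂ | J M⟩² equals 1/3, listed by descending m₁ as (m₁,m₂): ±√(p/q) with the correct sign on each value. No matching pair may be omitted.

Admissible pairs with m₁+m₂ = M = 1/2: (-1/2,1), (1/2,0)
  (m₁,m₂)=(1/2,0): CG² = 1/3, CG = +√(1/3)   ← matches the target
  (m₁,m₂)=(-1/2,1): CG² = 2/3, CG = −√(2/3)
Pairs with CG² = 1/3: (1/2,0): +√(1/3)

(1/2,0): +√(1/3)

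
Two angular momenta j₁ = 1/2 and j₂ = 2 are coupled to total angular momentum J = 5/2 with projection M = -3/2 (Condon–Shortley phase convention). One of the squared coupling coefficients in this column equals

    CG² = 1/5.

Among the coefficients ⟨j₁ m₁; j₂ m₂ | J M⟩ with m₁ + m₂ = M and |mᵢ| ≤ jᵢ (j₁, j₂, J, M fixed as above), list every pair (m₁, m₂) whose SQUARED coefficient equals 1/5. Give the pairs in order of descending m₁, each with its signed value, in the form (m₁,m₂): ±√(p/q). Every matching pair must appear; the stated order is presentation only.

(1/2,-2): +√(1/5)

Admissible pairs with m₁+m₂ = M = -3/2: (-1/2,-1), (1/2,-2)
  (m₁,m₂)=(1/2,-2): CG² = 1/5, CG = +√(1/5)   ← matches the target
  (m₁,m₂)=(-1/2,-1): CG² = 4/5, CG = +√(4/5)
Pairs with CG² = 1/5: (1/2,-2): +√(1/5)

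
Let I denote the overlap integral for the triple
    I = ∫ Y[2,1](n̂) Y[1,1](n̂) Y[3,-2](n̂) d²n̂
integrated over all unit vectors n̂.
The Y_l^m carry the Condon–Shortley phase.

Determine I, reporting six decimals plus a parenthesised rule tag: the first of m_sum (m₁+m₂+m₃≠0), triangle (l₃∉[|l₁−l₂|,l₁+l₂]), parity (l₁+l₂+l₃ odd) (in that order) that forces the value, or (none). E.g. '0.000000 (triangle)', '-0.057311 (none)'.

0.261169 (none)

Rules hold: Σm=0, L=6 even, 1≤3≤3.
N = 5·3·7 = 105
Δ = 0!·4!·2!/7! = 1/105
Racah Σ t=0..0: t=0:+1/4 = 1/4
⇒ 3j(2 1 3; 0 0 0)² = 3/35, sgn -1
Racah Σ t=0..0: t=0:+1/12 = 1/12
⇒ 3j(2 1 3; 1 1 -2)² = 2/21, sgn -1
4πI² = N·(3j₀)²·(3jₘ)² = 6/7
I = +1·√(0.857143/4π) = 0.26116903
No selection rule forces the value: the integral is nonzero (none).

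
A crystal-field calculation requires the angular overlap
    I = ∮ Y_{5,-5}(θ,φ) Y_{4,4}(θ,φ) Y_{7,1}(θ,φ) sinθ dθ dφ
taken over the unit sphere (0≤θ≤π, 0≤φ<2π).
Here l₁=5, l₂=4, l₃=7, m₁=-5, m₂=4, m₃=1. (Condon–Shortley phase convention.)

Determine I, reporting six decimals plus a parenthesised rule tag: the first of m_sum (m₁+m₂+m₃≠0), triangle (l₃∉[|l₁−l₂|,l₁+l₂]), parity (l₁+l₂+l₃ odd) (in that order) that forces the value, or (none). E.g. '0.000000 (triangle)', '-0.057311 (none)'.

Rules hold: Σm=0, L=16 even, 1≤7≤9.
N = 11·9·15 = 1485
Δ = 2!·8!·6!/17! = 1/6126120
Racah Σ t=0..2: t=0:+1/69120 t=1:−1/20736 t=2:+1/69120 = -1/51840
⇒ 3j(5 4 7; 0 0 0)² = 280/21879, sgn +1
Racah Σ t=2..2: t=2:+1/58060800 = 1/58060800
⇒ 3j(5 4 7; -5 4 1)² = 1/4862, sgn +1
4πI² = N·(3j₀)²·(3jₘ)² = 2100/537251
I = +1·√(0.00390879/4π) = 0.01763665
No selection rule forces the value: the integral is nonzero (none).

0.017637 (none)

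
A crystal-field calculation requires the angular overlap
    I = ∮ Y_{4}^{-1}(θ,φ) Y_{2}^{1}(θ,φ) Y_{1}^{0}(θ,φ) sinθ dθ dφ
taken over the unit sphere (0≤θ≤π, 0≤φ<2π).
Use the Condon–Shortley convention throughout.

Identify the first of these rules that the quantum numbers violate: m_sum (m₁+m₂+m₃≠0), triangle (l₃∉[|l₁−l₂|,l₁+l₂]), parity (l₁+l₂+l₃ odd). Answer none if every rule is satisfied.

Σmᵢ = 0  ✓
l₃∈[|l₁−l₂|,l₁+l₂]=[2,6] required, l₃=1 fails  ✗
Σlᵢ = 7 ⇒ odd

triangle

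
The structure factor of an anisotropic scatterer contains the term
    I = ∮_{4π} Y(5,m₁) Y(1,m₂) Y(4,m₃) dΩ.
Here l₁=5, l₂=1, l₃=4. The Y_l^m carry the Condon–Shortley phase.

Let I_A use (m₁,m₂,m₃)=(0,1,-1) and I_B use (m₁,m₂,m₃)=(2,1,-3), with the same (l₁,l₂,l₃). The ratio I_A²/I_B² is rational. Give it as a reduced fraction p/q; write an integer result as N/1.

Shared (l₁,l₂,l₃)=(5,1,4): N and (l;000)² cancel in I_A²/I_B².
A: Δ = 2!·8!·0!/11! = 1/495; Racah Σ t=2..2: t=2:+1/1440 = 1/1440; ⇒ 3j(5 1 4; 0 1 -1)² = 2/99, sgn -1
B: Δ = 2!·8!·0!/11! = 1/495; Racah Σ t=2..2: t=2:+1/10080 = 1/10080; ⇒ 3j(5 1 4; 2 1 -3)² = 1/165, sgn -1
I_A²/I_B² = (2/99)/(1/165) = 10/3

10/3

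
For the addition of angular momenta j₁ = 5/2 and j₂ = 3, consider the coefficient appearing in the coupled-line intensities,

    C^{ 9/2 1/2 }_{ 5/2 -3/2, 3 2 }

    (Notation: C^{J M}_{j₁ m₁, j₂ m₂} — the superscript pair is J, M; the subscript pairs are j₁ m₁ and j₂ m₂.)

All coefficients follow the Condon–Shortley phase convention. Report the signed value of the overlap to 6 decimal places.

−√(361/1386) = -0.510355

j₁+j₂−J=1  J+j₁−j₂=4  J−j₁+j₂=5  j₁+j₂+J+1=11
(j₁±m₁, j₂±m₂, J±M) = (1,4,5,1,5,4)
P² = 460800/77
sum k=0..1:
  [0] +1/2880 = 1/2880
  [1] −1/144 = -1/144
S = -19/2880
C² = P²·S² = 361/1386 ; C = -0.510355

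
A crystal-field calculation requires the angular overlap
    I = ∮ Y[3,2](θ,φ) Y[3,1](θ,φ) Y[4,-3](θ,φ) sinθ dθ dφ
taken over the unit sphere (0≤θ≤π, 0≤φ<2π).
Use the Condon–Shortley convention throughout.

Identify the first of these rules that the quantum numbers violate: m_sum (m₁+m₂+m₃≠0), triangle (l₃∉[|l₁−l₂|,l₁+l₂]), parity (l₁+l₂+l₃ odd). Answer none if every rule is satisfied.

none

azimuthal sum: 2 + 1 − 3 = 0  ✓
0 ≤ 4 ≤ 6 (triangle on l)  ✓
L = 3 + 3 + 4 = 10 (even)  ✓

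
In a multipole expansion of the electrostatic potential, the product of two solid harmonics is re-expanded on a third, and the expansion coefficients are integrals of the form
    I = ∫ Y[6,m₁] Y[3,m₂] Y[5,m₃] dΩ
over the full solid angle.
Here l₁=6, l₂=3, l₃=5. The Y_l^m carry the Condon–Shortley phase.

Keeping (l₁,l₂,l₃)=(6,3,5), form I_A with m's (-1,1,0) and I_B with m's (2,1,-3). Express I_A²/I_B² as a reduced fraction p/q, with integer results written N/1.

2/7

l's match ⇒ only the (l;m) 3-j factors differ between A and B.
A: triangle coeff Δ(6,3,5) = 1/675675; Σ_t [2,4]: t=2:+1/5760 t=3:−1/3456 t=4:+1/34560 = -1/11520; (3j)²=2/429 [(6 3 5; -1 1 0)], sign=+1
B: triangle coeff Δ(6,3,5) = 1/675675; Σ_t [2,4]: t=2:+1/11520 t=3:−1/30240 t=4:+1/1935360 = 1/18432; (3j)²=7/429 [(6 3 5; 2 1 -3)], sign=+1
I_A²/I_B² = (2/429)/(7/429) = 2/7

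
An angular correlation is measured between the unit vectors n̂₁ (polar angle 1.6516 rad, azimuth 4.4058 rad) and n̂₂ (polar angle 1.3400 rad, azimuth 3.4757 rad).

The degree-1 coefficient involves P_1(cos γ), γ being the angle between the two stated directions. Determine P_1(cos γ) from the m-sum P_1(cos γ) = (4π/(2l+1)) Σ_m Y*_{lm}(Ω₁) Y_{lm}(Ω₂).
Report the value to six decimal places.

0.561541

Summing Y*_{l m}(θ₁,φ₁)·Y_{l m}(θ₂,φ₂) over m ∈ [−1, 1]; prefactor 4π/(2·1+1) = 4.188790:
  term(m=-1) = +0.069233+0.092852i   from Y*(Ω₁)=-0.103933-0.328309i, Y(Ω₂)=-0.317735+0.110292i
  term(m=+0) = -0.004408-0.000000i   from Y*(Ω₁)=-0.039438-0.000000i, Y(Ω₂)=+0.111769+0.000000i
  term(m=+1) = +0.069233-0.092852i   from Y*(Ω₁)=+0.103933-0.328309i, Y(Ω₂)=+0.317735+0.110292i
Σ over m = +0.134058+0.000000i; ×(4π/3) → +0.561541+0.000000i. Real part: 0.561541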